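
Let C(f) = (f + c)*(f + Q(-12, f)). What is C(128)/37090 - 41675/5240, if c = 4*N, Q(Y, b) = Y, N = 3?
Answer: -29212563/3887032 ≈ -7.5154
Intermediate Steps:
c = 12 (c = 4*3 = 12)
C(f) = (-12 + f)*(12 + f) (C(f) = (f + 12)*(f - 12) = (12 + f)*(-12 + f) = (-12 + f)*(12 + f))
C(128)/37090 - 41675/5240 = (-144 + 128²)/37090 - 41675/5240 = (-144 + 16384)*(1/37090) - 41675*1/5240 = 16240*(1/37090) - 8335/1048 = 1624/3709 - 8335/1048 = -29212563/3887032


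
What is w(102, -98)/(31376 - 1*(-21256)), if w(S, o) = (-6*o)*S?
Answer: 49/43 ≈ 1.1395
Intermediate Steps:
w(S, o) = -6*S*o
w(102, -98)/(31376 - 1*(-21256)) = (-6*102*(-98))/(31376 - 1*(-21256)) = 59976/(31376 + 21256) = 59976/52632 = 59976*(1/52632) = 49/43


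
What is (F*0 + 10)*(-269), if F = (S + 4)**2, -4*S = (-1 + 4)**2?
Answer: -2690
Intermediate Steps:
S = -9/4 (S = -(-1 + 4)**2/4 = -1/4*3**2 = -1/4*9 = -9/4 ≈ -2.2500)
F = 49/16 (F = (-9/4 + 4)**2 = (7/4)**2 = 49/16 ≈ 3.0625)
(F*0 + 10)*(-269) = ((49/16)*0 + 10)*(-269) = (0 + 10)*(-269) = 10*(-269) = -2690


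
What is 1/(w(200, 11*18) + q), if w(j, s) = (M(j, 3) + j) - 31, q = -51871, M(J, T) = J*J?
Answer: -1/11702 ≈ -8.5455e-5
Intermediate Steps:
M(J, T) = J²
w(j, s) = -31 + j + j² (w(j, s) = (j² + j) - 31 = (j + j²) - 31 = -31 + j + j²)
1/(w(200, 11*18) + q) = 1/((-31 + 200 + 200²) - 51871) = 1/((-31 + 200 + 40000) - 51871) = 1/(40169 - 51871) = 1/(-11702) = -1/11702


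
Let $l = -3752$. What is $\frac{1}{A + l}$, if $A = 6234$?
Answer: $\frac{1}{2482} \approx 0.0004029$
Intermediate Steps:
$\frac{1}{A + l} = \frac{1}{6234 - 3752} = \frac{1}{2482}$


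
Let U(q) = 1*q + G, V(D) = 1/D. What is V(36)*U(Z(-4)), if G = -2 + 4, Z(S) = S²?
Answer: ½ ≈ 0.50000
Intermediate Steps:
G = 2
U(q) = 2 + q (U(q) = 1*q + 2 = q + 2 = 2 + q)
V(36)*U(Z(-4)) = (2 + (-4)²)/36 = (2 + 16)/36 = (1/36)*18 = ½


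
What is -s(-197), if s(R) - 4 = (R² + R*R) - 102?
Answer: -77520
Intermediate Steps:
s(R) = -98 + 2*R² (s(R) = 4 + ((R² + R*R) - 102) = 4 + ((R² + R²) - 102) = 4 + (2*R² - 102) = 4 + (-102 + 2*R²) = -98 + 2*R²)
-s(-197) = -(-98 + 2*(-197)²) = -(-98 + 2*38809) = -(-98 + 77618) = -1*77520 = -77520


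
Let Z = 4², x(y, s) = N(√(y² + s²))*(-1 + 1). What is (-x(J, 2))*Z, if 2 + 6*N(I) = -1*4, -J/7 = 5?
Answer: 0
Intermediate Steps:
J = -35 (J = -7*5 = -35)
N(I) = -1 (N(I) = -⅓ + (-1*4)/6 = -⅓ + (⅙)*(-4) = -⅓ - ⅔ = -1)
x(y, s) = 0 (x(y, s) = -(-1 + 1) = -1*0 = 0)
Z = 16
(-x(J, 2))*Z = -1*0*16 = 0*16 = 0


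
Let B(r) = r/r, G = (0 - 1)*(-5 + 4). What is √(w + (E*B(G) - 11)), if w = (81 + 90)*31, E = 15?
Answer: √5305 ≈ 72.835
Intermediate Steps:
G = 1 (G = -1*(-1) = 1)
B(r) = 1
w = 5301 (w = 171*31 = 5301)
√(w + (E*B(G) - 11)) = √(5301 + (15*1 - 11)) = √(5301 + (15 - 11)) = √(5301 + 4) = √5305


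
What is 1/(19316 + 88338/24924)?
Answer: 4154/80253387 ≈ 5.1761e-5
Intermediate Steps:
1/(19316 + 88338/24924) = 1/(19316 + 88338*(1/24924)) = 1/(19316 + 14723/4154) = 1/(80253387/4154) = 4154/80253387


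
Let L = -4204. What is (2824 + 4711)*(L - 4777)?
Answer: -67671835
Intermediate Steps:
(2824 + 4711)*(L - 4777) = (2824 + 4711)*(-4204 - 4777) = 7535*(-8981) = -67671835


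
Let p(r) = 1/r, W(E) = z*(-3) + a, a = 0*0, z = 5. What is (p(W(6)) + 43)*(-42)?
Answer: -9016/5 ≈ -1803.2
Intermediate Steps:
a = 0
W(E) = -15 (W(E) = 5*(-3) + 0 = -15 + 0 = -15)
p(r) = 1/r
(p(W(6)) + 43)*(-42) = (1/(-15) + 43)*(-42) = (-1/15 + 43)*(-42) = (644/15)*(-42) = -9016/5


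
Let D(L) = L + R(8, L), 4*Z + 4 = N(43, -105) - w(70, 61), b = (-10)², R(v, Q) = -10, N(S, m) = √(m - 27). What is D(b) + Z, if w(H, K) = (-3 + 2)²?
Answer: 355/4 + I*√33/2 ≈ 88.75 + 2.8723*I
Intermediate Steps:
w(H, K) = 1 (w(H, K) = (-1)² = 1)
N(S, m) = √(-27 + m)
b = 100
Z = -5/4 + I*√33/2 (Z = -1 + (√(-27 - 105) - 1*1)/4 = -1 + (√(-132) - 1)/4 = -1 + (2*I*√33 - 1)/4 = -1 + (-1 + 2*I*√33)/4 = -1 + (-¼ + I*√33/2) = -5/4 + I*√33/2 ≈ -1.25 + 2.8723*I)
D(L) = -10 + L (D(L) = L - 10 = -10 + L)
D(b) + Z = (-10 + 100) + (-5/4 + I*√33/2) = 90 + (-5/4 + I*√33/2) = 355/4 + I*√33/2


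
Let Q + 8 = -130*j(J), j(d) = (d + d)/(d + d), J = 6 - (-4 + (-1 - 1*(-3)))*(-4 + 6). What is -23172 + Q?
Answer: -23310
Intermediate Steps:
J = 10 (J = 6 - (-4 + (-1 + 3))*2 = 6 - (-4 + 2)*2 = 6 - (-2)*2 = 6 - 1*(-4) = 6 + 4 = 10)
j(d) = 1 (j(d) = (2*d)/((2*d)) = (2*d)*(1/(2*d)) = 1)
Q = -138 (Q = -8 - 130*1 = -8 - 130 = -138)
-23172 + Q = -23172 - 138 = -23310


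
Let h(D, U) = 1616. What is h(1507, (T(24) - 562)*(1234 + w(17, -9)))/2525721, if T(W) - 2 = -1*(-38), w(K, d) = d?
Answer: 1616/2525721 ≈ 0.00063982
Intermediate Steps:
T(W) = 40 (T(W) = 2 - 1*(-38) = 2 + 38 = 40)
h(1507, (T(24) - 562)*(1234 + w(17, -9)))/2525721 = 1616/2525721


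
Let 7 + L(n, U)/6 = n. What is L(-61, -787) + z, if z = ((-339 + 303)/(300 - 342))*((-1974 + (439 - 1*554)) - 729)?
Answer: -19764/7 ≈ -2823.4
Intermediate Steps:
L(n, U) = -42 + 6*n
z = -16908/7 (z = (-36/(-42))*((-1974 + (439 - 554)) - 729) = (-36*(-1/42))*((-1974 - 115) - 729) = 6*(-2089 - 729)/7 = (6/7)*(-2818) = -16908/7 ≈ -2415.4)
L(-61, -787) + z = (-42 + 6*(-61)) - 16908/7 = (-42 - 366) - 16908/7 = -408 - 16908/7 = -19764/7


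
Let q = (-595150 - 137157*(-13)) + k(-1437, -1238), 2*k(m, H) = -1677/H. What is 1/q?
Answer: 2476/2941219793 ≈ 8.4183e-7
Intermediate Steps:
k(m, H) = -1677/(2*H) (k(m, H) = (-1677/H)/2 = -1677/(2*H))
q = 2941219793/2476 (q = (-595150 - 137157*(-13)) - 1677/2/(-1238) = (-595150 + 1783041) - 1677/2*(-1/1238) = 1187891 + 1677/2476 = 2941219793/2476 ≈ 1.1879e+6)
1/q = 1/(2941219793/2476) = 2476/2941219793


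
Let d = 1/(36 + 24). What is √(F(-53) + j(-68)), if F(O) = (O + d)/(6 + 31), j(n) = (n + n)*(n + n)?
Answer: 17*√78848295/1110 ≈ 135.99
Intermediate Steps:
d = 1/60 ≈ 0.016667
j(n) = 4*n² (j(n) = (2*n)*(2*n) = 4*n²)
F(O) = 1/2220 + O/37 (F(O) = (O + 1/60)/(6 + 31) = (1/60 + O)/37 = (1/60 + O)*(1/37) = 1/2220 + O/37)
√(F(-53) + j(-68)) = √((1/2220 + (1/37)*(-53)) + 4*(-68)²) = √((1/2220 - 53/37) + 4*4624) = √(-3179/2220 + 18496) = √(41057941/2220) = 17*√78848295/1110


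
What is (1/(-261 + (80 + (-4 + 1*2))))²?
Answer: 1/33489 ≈ 2.9861e-5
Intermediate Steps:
(1/(-261 + (80 + (-4 + 1*2))))² = (1/(-261 + (80 + (-4 + 2))))² = (1/(-261 + (80 - 2)))² = (1/(-261 + 78))² = (1/(-183))² = (-1/183)² = 1/33489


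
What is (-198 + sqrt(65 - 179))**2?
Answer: (198 - I*sqrt(114))**2 ≈ 39090.0 - 4228.1*I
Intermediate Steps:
(-198 + sqrt(65 - 179))**2 = (-198 + sqrt(-114))**2 = (-198 + I*sqrt(114))**2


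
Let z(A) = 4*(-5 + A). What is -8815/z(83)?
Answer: -8815/312 ≈ -28.253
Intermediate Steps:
z(A) = -20 + 4*A
-8815/z(83) = -8815/(-20 + 4*83) = -8815/(-20 + 332) = -8815/312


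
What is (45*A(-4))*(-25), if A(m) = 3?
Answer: -3375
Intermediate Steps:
(45*A(-4))*(-25) = (45*3)*(-25) = 135*(-25) = -3375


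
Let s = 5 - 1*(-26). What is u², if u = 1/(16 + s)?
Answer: 1/2209 ≈ 0.00045269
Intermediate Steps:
s = 31 (s = 5 + 26 = 31)
u = 1/47 (u = 1/(16 + 31) = 1/47 ≈ 0.021277)
u² = (1/47)² = 1/2209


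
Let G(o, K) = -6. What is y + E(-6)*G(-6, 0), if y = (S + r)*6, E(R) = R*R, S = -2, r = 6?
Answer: -192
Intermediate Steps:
E(R) = R²
y = 24 (y = (-2 + 6)*6 = 4*6 = 24)
y + E(-6)*G(-6, 0) = 24 + (-6)²*(-6) = 24 + 36*(-6) = 24 - 216 = -192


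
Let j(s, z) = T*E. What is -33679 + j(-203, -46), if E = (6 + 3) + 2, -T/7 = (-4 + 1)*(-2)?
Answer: -34141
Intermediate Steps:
T = -42 (T = -7*(-4 + 1)*(-2) = -(-21)*(-2) = -7*6 = -42)
E = 11 (E = 9 + 2 = 11)
j(s, z) = -462 (j(s, z) = -42*11 = -462)
-33679 + j(-203, -46) = -33679 - 462 = -34141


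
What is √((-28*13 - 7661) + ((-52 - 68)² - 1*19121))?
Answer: I*√12746 ≈ 112.9*I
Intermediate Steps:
√((-28*13 - 7661) + ((-52 - 68)² - 1*19121)) = √((-364 - 7661) + ((-120)² - 19121)) = √(-8025 + (14400 - 19121)) = √(-8025 - 4721) = √(-12746) = I*√12746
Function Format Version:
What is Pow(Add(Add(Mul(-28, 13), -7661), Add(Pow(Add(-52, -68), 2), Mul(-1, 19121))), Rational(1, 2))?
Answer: Mul(I, Pow(12746, Rational(1, 2))) ≈ Mul(112.90, I)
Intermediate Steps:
Pow(Add(Add(Mul(-28, 13), -7661), Add(Pow(Add(-52, -68), 2), Mul(-1, 19121))), Rational(1, 2)) = Pow(Add(Add(-364, -7661), Add(Pow(-120, 2), -19121)), Rational(1, 2)) = Pow(Add(-8025, Add(14400, -19121)), Rational(1, 2)) = Pow(Add(-8025, -4721), Rational(1, 2)) = Pow(-12746, Rational(1, 2)) = Mul(I, Pow(12746, Rational(1, 2)))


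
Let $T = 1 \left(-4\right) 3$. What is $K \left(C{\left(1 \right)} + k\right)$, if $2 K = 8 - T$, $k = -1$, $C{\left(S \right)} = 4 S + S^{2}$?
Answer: $40$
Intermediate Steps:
$C{\left(S \right)} = S^{2} + 4 S$
$T = -12$ ($T = \left(-4\right) 3 = -12$)
$K = 10$ ($K = \frac{8 - -12}{2} = \frac{8 + 12}{2} = \frac{1}{2} \cdot 20 = 10$)
$K \left(C{\left(1 \right)} + k\right) = 10 \left(1 \left(4 + 1\right) - 1\right) = 10 \left(1 \cdot 5 - 1\right) = 10 \left(5 - 1\right) = 10 \cdot 4 = 40$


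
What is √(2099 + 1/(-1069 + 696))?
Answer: √292031398/373 ≈ 45.815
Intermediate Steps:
√(2099 + 1/(-1069 + 696)) = √(2099 + 1/(-373)) = √(2099 - 1/373) = √(782926/373) = √292031398/373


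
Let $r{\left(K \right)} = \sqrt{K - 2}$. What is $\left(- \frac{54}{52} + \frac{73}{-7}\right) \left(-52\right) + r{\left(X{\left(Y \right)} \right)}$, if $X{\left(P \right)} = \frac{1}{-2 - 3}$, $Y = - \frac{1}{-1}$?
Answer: $\frac{4174}{7} + \frac{i \sqrt{55}}{5} \approx 596.29 + 1.4832 i$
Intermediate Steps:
$Y = 1$ ($Y = \left(-1\right) \left(-1\right) = 1$)
$X{\left(P \right)} = - \frac{1}{5}$ ($X{\left(P \right)} = \frac{1}{-5} = - \frac{1}{5}$)
$r{\left(K \right)} = \sqrt{-2 + K}$
$\left(- \frac{54}{52} + \frac{73}{-7}\right) \left(-52\right) + r{\left(X{\left(Y \right)} \right)} = \left(- \frac{54}{52} + \frac{73}{-7}\right) \left(-52\right) + \sqrt{-2 - \frac{1}{5}} = \left(\left(-54\right) \frac{1}{52} + 73 \left(- \frac{1}{7}\right)\right) \left(-52\right) + \sqrt{- \frac{11}{5}} = \left(- \frac{27}{26} - \frac{73}{7}\right) \left(-52\right) + \frac{i \sqrt{55}}{5} = \left(- \frac{2087}{182}\right) \left(-52\right) + \frac{i \sqrt{55}}{5} = \frac{4174}{7} + \frac{i \sqrt{55}}{5}$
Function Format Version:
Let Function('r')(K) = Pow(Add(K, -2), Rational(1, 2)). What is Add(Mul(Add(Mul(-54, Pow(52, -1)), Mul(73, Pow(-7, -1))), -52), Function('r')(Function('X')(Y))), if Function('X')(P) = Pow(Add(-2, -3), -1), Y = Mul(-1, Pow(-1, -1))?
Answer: Add(Rational(4174, 7), Mul(Rational(1, 5), I, Pow(55, Rational(1, 2)))) ≈ Add(596.29, Mul(1.4832, I))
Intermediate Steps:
Y = 1 (Y = Mul(-1, -1) = 1)
Function('X')(P) = Rational(-1, 5) (Function('X')(P) = Pow(-5, -1) = Rational(-1, 5))
Function('r')(K) = Pow(Add(-2, K), Rational(1, 2))
Add(Mul(Add(Mul(-54, Pow(52, -1)), Mul(73, Pow(-7, -1))), -52), Function('r')(Function('X')(Y))) = Add(Mul(Add(Mul(-54, Pow(52, -1)), Mul(73, Pow(-7, -1))), -52), Pow(Add(-2, Rational(-1, 5)), Rational(1, 2))) = Add(Mul(Add(Mul(-54, Rational(1, 52)), Mul(73, Rational(-1, 7))), -52), Pow(Rational(-11, 5), Rational(1, 2))) = Add(Mul(Add(Rational(-27, 26), Rational(-73, 7)), -52), Mul(Rational(1, 5), I, Pow(55, Rational(1, 2)))) = Add(Mul(Rational(-2087, 182), -52), Mul(Rational(1, 5), I, Pow(55, Rational(1, 2)))) = Add(Rational(4174, 7), Mul(Rational(1, 5), I, Pow(55, Rational(1, 2))))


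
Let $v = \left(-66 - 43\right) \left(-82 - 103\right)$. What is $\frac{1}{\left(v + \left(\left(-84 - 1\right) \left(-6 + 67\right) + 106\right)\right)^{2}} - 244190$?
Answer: $- \frac{55574566229239}{227587396} \approx -2.4419 \cdot 10^{5}$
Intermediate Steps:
$v = 20165$ ($v = \left(-109\right) \left(-185\right) = 20165$)
$\frac{1}{\left(v + \left(\left(-84 - 1\right) \left(-6 + 67\right) + 106\right)\right)^{2}} - 244190 = \frac{1}{\left(20165 + \left(\left(-84 - 1\right) \left(-6 + 67\right) + 106\right)\right)^{2}} - 244190 = \frac{1}{\left(20165 + \left(\left(-85\right) 61 + 106\right)\right)^{2}} - 244190 = \frac{1}{\left(20165 + \left(-5185 + 106\right)\right)^{2}} - 244190 = \frac{1}{\left(20165 - 5079\right)^{2}} - 244190 = \frac{1}{15086^{2}} - 244190 = \frac{1}{227587396} - 244190 = - \frac{55574566229239}{227587396}$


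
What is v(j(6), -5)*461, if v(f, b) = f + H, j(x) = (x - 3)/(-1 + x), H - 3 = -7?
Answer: -7837/5 ≈ -1567.4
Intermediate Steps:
H = -4 (H = 3 - 7 = -4)
j(x) = (-3 + x)/(-1 + x)
v(f, b) = -4 + f (v(f, b) = f - 4 = -4 + f)
v(j(6), -5)*461 = (-4 + (-3 + 6)/(-1 + 6))*461 = (-4 + 3/5)*461 = (-4 + (⅕)*3)*461 = (-4 + ⅗)*461 = -17/5*461 = -7837/5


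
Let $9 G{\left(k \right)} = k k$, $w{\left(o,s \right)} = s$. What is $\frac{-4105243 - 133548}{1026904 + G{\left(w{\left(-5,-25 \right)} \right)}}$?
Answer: $- \frac{38149119}{9242761} \approx -4.1275$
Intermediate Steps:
$G{\left(k \right)} = \frac{k^{2}}{9}$ ($G{\left(k \right)} = \frac{k k}{9} = \frac{k^{2}}{9}$)
$\frac{-4105243 - 133548}{1026904 + G{\left(w{\left(-5,-25 \right)} \right)}} = \frac{-4105243 - 133548}{1026904 + \frac{\left(-25\right)^{2}}{9}} = - \frac{4238791}{1026904 + \frac{1}{9} \cdot 625} = - \frac{4238791}{1026904 + \frac{625}{9}} = - \frac{4238791}{\frac{9242761}{9}} = \left(-4238791\right) \frac{9}{9242761} = - \frac{38149119}{9242761}$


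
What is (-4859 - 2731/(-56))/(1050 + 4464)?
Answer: -89791/102928 ≈ -0.87237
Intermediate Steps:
(-4859 - 2731/(-56))/(1050 + 4464) = (-4859 - 2731*(-1/56))/5514 = (-4859 + 2731/56)*(1/5514) = -269373/56*1/5514 = -89791/102928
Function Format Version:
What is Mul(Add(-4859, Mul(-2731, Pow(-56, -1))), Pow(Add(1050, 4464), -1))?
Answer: Rational(-89791, 102928) ≈ -0.87237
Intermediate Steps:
Mul(Add(-4859, Mul(-2731, Pow(-56, -1))), Pow(Add(1050, 4464), -1)) = Mul(Add(-4859, Mul(-2731, Rational(-1, 56))), Pow(5514, -1)) = Mul(Add(-4859, Rational(2731, 56)), Rational(1, 5514)) = Mul(Rational(-269373, 56), Rational(1, 5514)) = Rational(-89791, 102928)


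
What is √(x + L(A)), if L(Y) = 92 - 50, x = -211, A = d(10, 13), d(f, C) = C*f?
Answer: 13*I ≈ 13.0*I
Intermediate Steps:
A = 130 (A = 13*10 = 130)
L(Y) = 42
√(x + L(A)) = √(-211 + 42) = √(-169) = 13*I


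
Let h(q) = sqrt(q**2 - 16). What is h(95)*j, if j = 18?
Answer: 54*sqrt(1001) ≈ 1708.5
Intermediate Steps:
h(q) = sqrt(-16 + q**2)
h(95)*j = sqrt(-16 + 95**2)*18 = sqrt(-16 + 9025)*18 = sqrt(9009)*18 = (3*sqrt(1001))*18 = 54*sqrt(1001)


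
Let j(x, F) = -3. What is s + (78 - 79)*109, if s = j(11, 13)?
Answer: -112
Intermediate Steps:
s = -3
s + (78 - 79)*109 = -3 + (78 - 79)*109 = -3 - 1*109 = -3 - 109 = -112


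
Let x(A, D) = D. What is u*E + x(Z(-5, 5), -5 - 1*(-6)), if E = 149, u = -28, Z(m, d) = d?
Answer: -4171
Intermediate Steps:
u*E + x(Z(-5, 5), -5 - 1*(-6)) = -28*149 + (-5 - 1*(-6)) = -4172 + (-5 + 6) = -4172 + 1 = -4171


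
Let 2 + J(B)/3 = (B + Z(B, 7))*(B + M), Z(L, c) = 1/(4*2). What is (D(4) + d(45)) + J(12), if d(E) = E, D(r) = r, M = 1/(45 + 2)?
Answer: 180583/376 ≈ 480.27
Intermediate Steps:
M = 1/47 ≈ 0.021277
Z(L, c) = 1/8
J(B) = -6 + 3*(1/8 + B)*(1/47 + B) (J(B) = -6 + 3*((B + 1/8)*(B + 1/47)) = -6 + 3*((1/8 + B)*(1/47 + B)) = -6 + 3*(1/8 + B)*(1/47 + B))
(D(4) + d(45)) + J(12) = (4 + 45) + (-2253/376 + 3*12**2 + (165/376)*12) = 49 + (-2253/376 + 3*144 + 495/94) = 49 + (-2253/376 + 432 + 495/94) = 49 + 162159/376 = 180583/376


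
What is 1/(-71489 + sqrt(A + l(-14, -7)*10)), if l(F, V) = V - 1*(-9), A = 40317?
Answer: -6499/464603344 - sqrt(40337)/5110636784 ≈ -1.4028e-5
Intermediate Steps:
l(F, V) = 9 + V (l(F, V) = V + 9 = 9 + V)
1/(-71489 + sqrt(A + l(-14, -7)*10)) = 1/(-71489 + sqrt(40317 + (9 - 7)*10)) = 1/(-71489 + sqrt(40317 + 2*10)) = 1/(-71489 + sqrt(40317 + 20)) = 1/(-71489 + sqrt(40337))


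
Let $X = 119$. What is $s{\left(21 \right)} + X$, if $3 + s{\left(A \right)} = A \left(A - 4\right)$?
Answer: $473$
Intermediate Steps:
$s{\left(A \right)} = -3 + A \left(-4 + A\right)$ ($s{\left(A \right)} = -3 + A \left(A - 4\right) = -3 + A \left(-4 + A\right)$)
$s{\left(21 \right)} + X = \left(-3 + 21^{2} - 84\right) + 119 = \left(-3 + 441 - 84\right) + 119 = 354 + 119 = 473$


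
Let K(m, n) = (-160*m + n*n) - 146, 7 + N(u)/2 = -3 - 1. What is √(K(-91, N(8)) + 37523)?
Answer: √52421 ≈ 228.96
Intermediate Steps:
N(u) = -22 (N(u) = -14 + 2*(-3 - 1) = -14 + 2*(-4) = -14 - 8 = -22)
K(m, n) = -146 + n² - 160*m (K(m, n) = (-160*m + n²) - 146 = (n² - 160*m) - 146 = -146 + n² - 160*m)
√(K(-91, N(8)) + 37523) = √((-146 + (-22)² - 160*(-91)) + 37523) = √((-146 + 484 + 14560) + 37523) = √(14898 + 37523) = √52421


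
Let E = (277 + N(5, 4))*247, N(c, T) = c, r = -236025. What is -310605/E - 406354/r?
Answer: -15002121203/5480028450 ≈ -2.7376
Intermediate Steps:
E = 69654 (E = (277 + 5)*247 = 282*247 = 69654)
-310605/E - 406354/r = -310605/69654 - 406354/(-236025) = -310605*1/69654 - 406354*(-1/236025) = -103535/23218 + 406354/236025 = -15002121203/5480028450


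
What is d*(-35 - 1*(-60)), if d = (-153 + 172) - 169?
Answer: -3750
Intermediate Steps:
d = -150 (d = 19 - 169 = -150)
d*(-35 - 1*(-60)) = -150*(-35 - 1*(-60)) = -150*(-35 + 60) = -150*25 = -3750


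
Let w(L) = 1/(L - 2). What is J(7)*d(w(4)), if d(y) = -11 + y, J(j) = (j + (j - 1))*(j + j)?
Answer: -1911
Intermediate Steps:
w(L) = 1/(-2 + L)
J(j) = 2*j*(-1 + 2*j) (J(j) = (j + (-1 + j))*(2*j) = (-1 + 2*j)*(2*j) = 2*j*(-1 + 2*j))
J(7)*d(w(4)) = (2*7*(-1 + 2*7))*(-11 + 1/(-2 + 4)) = (2*7*(-1 + 14))*(-11 + 1/2) = (2*7*13)*(-11 + 1/2) = 182*(-21/2) = -1911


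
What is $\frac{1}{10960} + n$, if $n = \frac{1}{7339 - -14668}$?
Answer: $\frac{32967}{241196720} \approx 0.00013668$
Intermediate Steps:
$n = \frac{1}{22007}$ ($n = \frac{1}{7339 + 14668} = \frac{1}{22007} \approx 4.544 \cdot 10^{-5}$)
$\frac{1}{10960} + n = \frac{1}{10960} + \frac{1}{22007} = \frac{32967}{241196720}$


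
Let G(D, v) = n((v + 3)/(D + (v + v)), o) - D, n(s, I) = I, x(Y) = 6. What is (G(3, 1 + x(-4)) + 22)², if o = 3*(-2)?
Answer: 169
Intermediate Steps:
o = -6
G(D, v) = -6 - D
(G(3, 1 + x(-4)) + 22)² = ((-6 - 1*3) + 22)² = ((-6 - 3) + 22)² = (-9 + 22)² = 13² = 169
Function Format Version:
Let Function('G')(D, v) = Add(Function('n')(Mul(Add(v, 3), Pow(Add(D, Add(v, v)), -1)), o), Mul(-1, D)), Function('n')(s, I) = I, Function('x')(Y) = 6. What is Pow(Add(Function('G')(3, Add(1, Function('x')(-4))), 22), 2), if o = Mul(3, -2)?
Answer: 169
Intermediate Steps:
o = -6
Function('G')(D, v) = Add(-6, Mul(-1, D))
Pow(Add(Function('G')(3, Add(1, Function('x')(-4))), 22), 2) = Pow(Add(Add(-6, Mul(-1, 3)), 22), 2) = Pow(Add(Add(-6, -3), 22), 2) = Pow(Add(-9, 22), 2) = Pow(13, 2) = 169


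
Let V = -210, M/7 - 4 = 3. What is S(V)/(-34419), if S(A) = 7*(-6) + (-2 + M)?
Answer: -5/34419 ≈ -0.00014527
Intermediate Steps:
M = 49 (M = 28 + 7*3 = 28 + 21 = 49)
S(A) = 5 (S(A) = 7*(-6) + (-2 + 49) = -42 + 47 = 5)
S(V)/(-34419) = 5/(-34419) = 5*(-1/34419) = -5/34419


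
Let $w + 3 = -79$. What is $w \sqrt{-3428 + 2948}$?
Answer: $- 328 i \sqrt{30} \approx - 1796.5 i$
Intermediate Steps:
$w = -82$ ($w = -3 - 79 = -82$)
$w \sqrt{-3428 + 2948} = - 82 \sqrt{-3428 + 2948} = - 82 \sqrt{-480} = - 82 \cdot 4 i \sqrt{30} = - 328 i \sqrt{30}$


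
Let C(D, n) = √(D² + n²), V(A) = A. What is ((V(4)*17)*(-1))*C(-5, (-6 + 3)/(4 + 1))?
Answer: -68*√634/5 ≈ -342.44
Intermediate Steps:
((V(4)*17)*(-1))*C(-5, (-6 + 3)/(4 + 1)) = ((4*17)*(-1))*√((-5)² + ((-6 + 3)/(4 + 1))²) = (68*(-1))*√(25 + (-3/5)²) = -68*√(25 + (-3*⅕)²) = -68*√(25 + (-⅗)²) = -68*√(25 + 9/25) = -68*√634/5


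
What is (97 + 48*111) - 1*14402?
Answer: -8977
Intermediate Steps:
(97 + 48*111) - 1*14402 = (97 + 5328) - 14402 = 5425 - 14402 = -8977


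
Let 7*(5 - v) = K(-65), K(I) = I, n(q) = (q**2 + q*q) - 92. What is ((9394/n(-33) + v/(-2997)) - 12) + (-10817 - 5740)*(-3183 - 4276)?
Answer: 386040865762030/3125871 ≈ 1.2350e+8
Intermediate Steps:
n(q) = -92 + 2*q**2 (n(q) = (q**2 + q**2) - 92 = 2*q**2 - 92 = -92 + 2*q**2)
v = 100/7 (v = 5 - 1/7*(-65) = 5 + 65/7 = 100/7 ≈ 14.286)
((9394/n(-33) + v/(-2997)) - 12) + (-10817 - 5740)*(-3183 - 4276) = ((9394/(-92 + 2*(-33)**2) + (100/7)/(-2997)) - 12) + (-10817 - 5740)*(-3183 - 4276) = ((9394/(-92 + 2*1089) + (100/7)*(-1/2997)) - 12) - 16557*(-7459) = ((9394/(-92 + 2178) - 100/20979) - 12) + 123498663 = ((9394/2086 - 100/20979) - 12) + 123498663 = ((9394*(1/2086) - 100/20979) - 12) + 123498663 = ((671/149 - 100/20979) - 12) + 123498663 = (14062009/3125871 - 12) + 123498663 = -23448443/3125871 + 123498663 = 386040865762030/3125871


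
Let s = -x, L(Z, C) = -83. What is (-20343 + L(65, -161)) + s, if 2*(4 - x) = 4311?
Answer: -36549/2 ≈ -18275.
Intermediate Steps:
x = -4303/2 (x = 4 - 1/2*4311 = 4 - 4311/2 = -4303/2 ≈ -2151.5)
s = 4303/2 (s = -1*(-4303/2) = 4303/2 ≈ 2151.5)
(-20343 + L(65, -161)) + s = (-20343 - 83) + 4303/2 = -20426 + 4303/2 = -36549/2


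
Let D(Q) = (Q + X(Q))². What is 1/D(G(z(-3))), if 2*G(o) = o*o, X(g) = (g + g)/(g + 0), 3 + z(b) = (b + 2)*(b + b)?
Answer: 4/169 ≈ 0.023669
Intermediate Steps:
z(b) = -3 + 2*b*(2 + b) (z(b) = -3 + (b + 2)*(b + b) = -3 + (2 + b)*(2*b) = -3 + 2*b*(2 + b))
X(g) = 2 (X(g) = (2*g)/g = 2)
G(o) = o²/2 (G(o) = (o*o)/2 = o²/2)
D(Q) = (2 + Q)² (D(Q) = (Q + 2)² = (2 + Q)²)
1/D(G(z(-3))) = 1/((2 + (-3 + 2*(-3)² + 4*(-3))²/2)²) = 1/((2 + (-3 + 2*9 - 12)²/2)²) = 1/((2 + (-3 + 18 - 12)²/2)²) = 1/((2 + (½)*3²)²) = 1/((2 + (½)*9)²) = 1/((2 + 9/2)²) = 1/((13/2)²) = 1/(169/4) = 4/169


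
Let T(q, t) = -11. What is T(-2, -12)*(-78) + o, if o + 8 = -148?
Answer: 702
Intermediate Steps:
o = -156 (o = -8 - 148 = -156)
T(-2, -12)*(-78) + o = -11*(-78) - 156 = 858 - 156 = 702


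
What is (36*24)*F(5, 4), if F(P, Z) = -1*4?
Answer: -3456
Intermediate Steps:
F(P, Z) = -4
(36*24)*F(5, 4) = (36*24)*(-4) = 864*(-4) = -3456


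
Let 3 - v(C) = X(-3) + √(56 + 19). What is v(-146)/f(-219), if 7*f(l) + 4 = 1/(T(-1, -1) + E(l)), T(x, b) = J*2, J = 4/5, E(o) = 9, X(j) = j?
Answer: -742/69 + 1855*√3/207 ≈ 4.7679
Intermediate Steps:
v(C) = 6 - 5*√3 (v(C) = 3 - (-3 + √(56 + 19)) = 3 - (-3 + √75) = 3 - (-3 + 5*√3) = 3 + (3 - 5*√3) = 6 - 5*√3)
J = ⅘ (J = 4*(⅕) = ⅘ ≈ 0.80000)
T(x, b) = 8/5 (T(x, b) = (⅘)*2 = 8/5)
f(l) = -207/371 (f(l) = -4/7 + 1/(7*(8/5 + 9)) = -4/7 + 1/(7*(53/5)) = -4/7 + (⅐)*(5/53) = -4/7 + 5/371 = -207/371)
v(-146)/f(-219) = (6 - 5*√3)/(-207/371) = (6 - 5*√3)*(-371/207) = -742/69 + 1855*√3/207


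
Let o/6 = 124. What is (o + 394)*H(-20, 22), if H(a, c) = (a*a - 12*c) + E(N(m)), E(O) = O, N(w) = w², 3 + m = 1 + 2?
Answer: 154768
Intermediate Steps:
o = 744 (o = 6*124 = 744)
m = 0 (m = -3 + (1 + 2) = -3 + 3 = 0)
H(a, c) = a² - 12*c (H(a, c) = (a*a - 12*c) + 0² = (a² - 12*c) + 0 = a² - 12*c)
(o + 394)*H(-20, 22) = (744 + 394)*((-20)² - 12*22) = 1138*(400 - 264) = 1138*136 = 154768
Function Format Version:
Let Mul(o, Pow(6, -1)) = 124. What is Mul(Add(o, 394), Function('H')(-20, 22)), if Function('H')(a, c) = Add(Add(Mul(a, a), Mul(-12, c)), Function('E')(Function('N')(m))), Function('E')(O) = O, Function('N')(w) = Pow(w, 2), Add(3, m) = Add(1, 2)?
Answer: 154768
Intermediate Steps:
o = 744 (o = Mul(6, 124) = 744)
m = 0 (m = Add(-3, Add(1, 2)) = Add(-3, 3) = 0)
Function('H')(a, c) = Add(Pow(a, 2), Mul(-12, c)) (Function('H')(a, c) = Add(Add(Mul(a, a), Mul(-12, c)), Pow(0, 2)) = Add(Add(Pow(a, 2), Mul(-12, c)), 0) = Add(Pow(a, 2), Mul(-12, c)))
Mul(Add(o, 394), Function('H')(-20, 22)) = Mul(Add(744, 394), Add(Pow(-20, 2), Mul(-12, 22))) = Mul(1138, Add(400, -264)) = Mul(1138, 136) = 154768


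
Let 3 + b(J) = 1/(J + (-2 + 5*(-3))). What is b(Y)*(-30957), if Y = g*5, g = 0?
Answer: 94692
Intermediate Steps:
Y = 0 (Y = 0*5 = 0)
b(J) = -3 + 1/(-17 + J) (b(J) = -3 + 1/(J + (-2 + 5*(-3))) = -3 + 1/(J + (-2 - 15)) = -3 + 1/(J - 17) = -3 + 1/(-17 + J))
b(Y)*(-30957) = ((52 - 3*0)/(-17 + 0))*(-30957) = ((52 + 0)/(-17))*(-30957) = -1/17*52*(-30957) = -52/17*(-30957) = 94692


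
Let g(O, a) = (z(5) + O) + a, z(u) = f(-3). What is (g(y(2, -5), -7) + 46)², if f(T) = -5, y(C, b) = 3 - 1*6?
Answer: 961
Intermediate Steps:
y(C, b) = -3 (y(C, b) = 3 - 6 = -3)
z(u) = -5
g(O, a) = -5 + O + a (g(O, a) = (-5 + O) + a = -5 + O + a)
(g(y(2, -5), -7) + 46)² = ((-5 - 3 - 7) + 46)² = (-15 + 46)² = 31² = 961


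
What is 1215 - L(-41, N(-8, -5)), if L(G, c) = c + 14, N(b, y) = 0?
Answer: 1201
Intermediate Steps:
L(G, c) = 14 + c
1215 - L(-41, N(-8, -5)) = 1215 - (14 + 0) = 1215 - 1*14 = 1215 - 14 = 1201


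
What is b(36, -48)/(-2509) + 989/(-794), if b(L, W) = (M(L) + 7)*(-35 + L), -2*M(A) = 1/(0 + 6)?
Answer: -14921357/11952876 ≈ -1.2483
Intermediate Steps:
M(A) = -1/12 (M(A) = -1/(2*(0 + 6)) = -1/2/6 = -1/2*1/6 = -1/12)
b(L, W) = -2905/12 + 83*L/12 (b(L, W) = (-1/12 + 7)*(-35 + L) = 83*(-35 + L)/12 = -2905/12 + 83*L/12)
b(36, -48)/(-2509) + 989/(-794) = (-2905/12 + (83/12)*36)/(-2509) + 989/(-794) = (-2905/12 + 249)*(-1/2509) + 989*(-1/794) = (83/12)*(-1/2509) - 989/794 = -83/30108 - 989/794 = -14921357/11952876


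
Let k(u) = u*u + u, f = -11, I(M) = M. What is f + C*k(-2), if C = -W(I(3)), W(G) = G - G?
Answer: -11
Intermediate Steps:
W(G) = 0
k(u) = u + u**2 (k(u) = u**2 + u = u + u**2)
C = 0 (C = -1*0 = 0)
f + C*k(-2) = -11 + 0*(-2*(1 - 2)) = -11 + 0*(-2*(-1)) = -11 + 0*2 = -11 + 0 = -11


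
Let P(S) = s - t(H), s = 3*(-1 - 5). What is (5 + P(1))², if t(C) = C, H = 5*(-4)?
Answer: 49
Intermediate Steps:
H = -20
s = -18 (s = 3*(-6) = -18)
P(S) = 2 (P(S) = -18 - 1*(-20) = -18 + 20 = 2)
(5 + P(1))² = (5 + 2)² = 7² = 49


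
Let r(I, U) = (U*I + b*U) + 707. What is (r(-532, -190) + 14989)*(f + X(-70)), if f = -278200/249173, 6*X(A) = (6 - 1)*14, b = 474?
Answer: 210694531780/747519 ≈ 2.8186e+5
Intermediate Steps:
X(A) = 35/3 (X(A) = ((6 - 1)*14)/6 = (5*14)/6 = (⅙)*70 = 35/3)
r(I, U) = 707 + 474*U + I*U (r(I, U) = (U*I + 474*U) + 707 = (I*U + 474*U) + 707 = (474*U + I*U) + 707 = 707 + 474*U + I*U)
f = -278200/249173 (f = -278200*1/249173 = -278200/249173 ≈ -1.1165)
(r(-532, -190) + 14989)*(f + X(-70)) = ((707 + 474*(-190) - 532*(-190)) + 14989)*(-278200/249173 + 35/3) = ((707 - 90060 + 101080) + 14989)*(7886455/747519) = (11727 + 14989)*(7886455/747519) = 26716*(7886455/747519) = 210694531780/747519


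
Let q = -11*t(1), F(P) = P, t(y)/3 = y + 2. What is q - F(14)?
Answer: -113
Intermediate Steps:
t(y) = 6 + 3*y (t(y) = 3*(y + 2) = 3*(2 + y) = 6 + 3*y)
q = -99 (q = -11*(6 + 3*1) = -11*(6 + 3) = -11*9 = -99)
q - F(14) = -99 - 1*14 = -99 - 14 = -113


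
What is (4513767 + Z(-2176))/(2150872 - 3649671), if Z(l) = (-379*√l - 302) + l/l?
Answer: -4513466/1498799 + 3032*I*√34/1498799 ≈ -3.0114 + 0.011796*I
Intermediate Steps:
Z(l) = -301 - 379*√l (Z(l) = (-302 - 379*√l) + 1 = -301 - 379*√l)
(4513767 + Z(-2176))/(2150872 - 3649671) = (4513767 + (-301 - 3032*I*√34))/(2150872 - 3649671) = (4513767 + (-301 - 3032*I*√34))/(-1498799) = (4513767 + (-301 - 3032*I*√34))*(-1/1498799) = (4513466 - 3032*I*√34)*(-1/1498799) = -4513466/1498799 + 3032*I*√34/1498799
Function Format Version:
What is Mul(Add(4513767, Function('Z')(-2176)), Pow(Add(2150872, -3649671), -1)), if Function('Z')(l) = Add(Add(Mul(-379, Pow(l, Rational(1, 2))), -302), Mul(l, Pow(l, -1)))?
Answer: Add(Rational(-4513466, 1498799), Mul(Rational(3032, 1498799), I, Pow(34, Rational(1, 2)))) ≈ Add(-3.0114, Mul(0.011796, I))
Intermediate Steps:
Function('Z')(l) = Add(-301, Mul(-379, Pow(l, Rational(1, 2)))) (Function('Z')(l) = Add(Add(-302, Mul(-379, Pow(l, Rational(1, 2)))), 1) = Add(-301, Mul(-379, Pow(l, Rational(1, 2)))))
Mul(Add(4513767, Function('Z')(-2176)), Pow(Add(2150872, -3649671), -1)) = Mul(Add(4513767, Add(-301, Mul(-379, Pow(-2176, Rational(1, 2))))), Pow(Add(2150872, -3649671), -1)) = Mul(Add(4513767, Add(-301, Mul(-379, Mul(8, I, Pow(34, Rational(1, 2)))))), Pow(-1498799, -1)) = Mul(Add(4513767, Add(-301, Mul(-3032, I, Pow(34, Rational(1, 2))))), Rational(-1, 1498799)) = Mul(Add(4513466, Mul(-3032, I, Pow(34, Rational(1, 2)))), Rational(-1, 1498799)) = Add(Rational(-4513466, 1498799), Mul(Rational(3032, 1498799), I, Pow(34, Rational(1, 2))))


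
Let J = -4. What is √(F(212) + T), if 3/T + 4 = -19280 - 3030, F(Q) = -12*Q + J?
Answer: 5*I*√5638606478/7438 ≈ 50.478*I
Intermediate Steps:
F(Q) = -4 - 12*Q (F(Q) = -12*Q - 4 = -4 - 12*Q)
T = -1/7438 (T = 3/(-4 + (-19280 - 3030)) = 3/(-4 - 22310) = 3/(-22314) = 3*(-1/22314) = -1/7438 ≈ -0.00013444)
√(F(212) + T) = √((-4 - 12*212) - 1/7438) = √((-4 - 2544) - 1/7438) = √(-2548 - 1/7438) = √(-18952025/7438) = 5*I*√5638606478/7438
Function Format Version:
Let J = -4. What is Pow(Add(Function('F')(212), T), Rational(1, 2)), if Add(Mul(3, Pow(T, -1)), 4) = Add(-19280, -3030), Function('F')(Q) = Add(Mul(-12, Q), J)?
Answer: Mul(Rational(5, 7438), I, Pow(5638606478, Rational(1, 2))) ≈ Mul(50.478, I)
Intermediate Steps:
Function('F')(Q) = Add(-4, Mul(-12, Q)) (Function('F')(Q) = Add(Mul(-12, Q), -4) = Add(-4, Mul(-12, Q)))
T = Rational(-1, 7438) (T = Mul(3, Pow(Add(-4, Add(-19280, -3030)), -1)) = Mul(3, Pow(Add(-4, -22310), -1)) = Mul(3, Pow(-22314, -1)) = Mul(3, Rational(-1, 22314)) = Rational(-1, 7438) ≈ -0.00013444)
Pow(Add(Function('F')(212), T), Rational(1, 2)) = Pow(Add(Add(-4, Mul(-12, 212)), Rational(-1, 7438)), Rational(1, 2)) = Pow(Add(Add(-4, -2544), Rational(-1, 7438)), Rational(1, 2)) = Pow(Add(-2548, Rational(-1, 7438)), Rational(1, 2)) = Pow(Rational(-18952025, 7438), Rational(1, 2)) = Mul(Rational(5, 7438), I, Pow(5638606478, Rational(1, 2)))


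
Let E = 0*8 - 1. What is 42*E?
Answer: -42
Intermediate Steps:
E = -1 (E = 0 - 1 = -1)
42*E = 42*(-1) = -42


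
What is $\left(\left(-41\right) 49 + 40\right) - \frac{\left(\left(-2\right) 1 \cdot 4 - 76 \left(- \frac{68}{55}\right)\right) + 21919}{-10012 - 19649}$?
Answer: $- \frac{3210927722}{1631355} \approx -1968.3$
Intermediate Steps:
$\left(\left(-41\right) 49 + 40\right) - \frac{\left(\left(-2\right) 1 \cdot 4 - 76 \left(- \frac{68}{55}\right)\right) + 21919}{-10012 - 19649} = \left(-2009 + 40\right) - \frac{\left(\left(-2\right) 4 - 76 \left(\left(-68\right) \frac{1}{55}\right)\right) + 21919}{-29661} = -1969 - \left(\left(-8 - - \frac{5168}{55}\right) + 21919\right) \left(- \frac{1}{29661}\right) = -1969 - \left(\left(-8 + \frac{5168}{55}\right) + 21919\right) \left(- \frac{1}{29661}\right) = -1969 - \left(\frac{4728}{55} + 21919\right) \left(- \frac{1}{29661}\right) = -1969 - \frac{1210273}{55} \left(- \frac{1}{29661}\right) = -1969 - - \frac{1210273}{1631355} = -1969 + \frac{1210273}{1631355} = - \frac{3210927722}{1631355}$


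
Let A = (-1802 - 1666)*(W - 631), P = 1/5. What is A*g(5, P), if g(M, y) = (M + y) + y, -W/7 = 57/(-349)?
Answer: 4116613104/349 ≈ 1.1795e+7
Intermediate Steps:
P = 1/5 ≈ 0.20000
W = 399/349 (W = -399/(-349) = -399*(-1)/349 = -7*(-57/349) = 399/349 ≈ 1.1433)
g(M, y) = M + 2*y
A = 762335760/349 (A = (-1802 - 1666)*(399/349 - 631) = -3468*(-219820/349) = 762335760/349 ≈ 2.1843e+6)
A*g(5, P) = 762335760*(5 + 2*(1/5))/349 = 762335760*(5 + 2/5)/349 = (762335760/349)*(27/5) = 4116613104/349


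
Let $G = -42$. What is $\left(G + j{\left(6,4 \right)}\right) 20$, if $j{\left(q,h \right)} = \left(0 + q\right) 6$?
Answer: $-120$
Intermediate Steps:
$j{\left(q,h \right)} = 6 q$ ($j{\left(q,h \right)} = q 6 = 6 q$)
$\left(G + j{\left(6,4 \right)}\right) 20 = \left(-42 + 6 \cdot 6\right) 20 = \left(-42 + 36\right) 20 = \left(-6\right) 20 = -120$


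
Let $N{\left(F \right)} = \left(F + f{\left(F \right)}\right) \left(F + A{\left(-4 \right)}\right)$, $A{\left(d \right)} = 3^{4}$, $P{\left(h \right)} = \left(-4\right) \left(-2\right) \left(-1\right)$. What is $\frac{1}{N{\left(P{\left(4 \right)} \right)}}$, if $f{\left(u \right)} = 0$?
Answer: $- \frac{1}{584} \approx -0.0017123$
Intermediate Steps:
$P{\left(h \right)} = -8$ ($P{\left(h \right)} = 8 \left(-1\right) = -8$)
$A{\left(d \right)} = 81$
$N{\left(F \right)} = F \left(81 + F\right)$ ($N{\left(F \right)} = \left(F + 0\right) \left(F + 81\right) = F \left(81 + F\right)$)
$\frac{1}{N{\left(P{\left(4 \right)} \right)}} = \frac{1}{\left(-8\right) \left(81 - 8\right)} = \frac{1}{\left(-8\right) 73} = \frac{1}{-584} = - \frac{1}{584}$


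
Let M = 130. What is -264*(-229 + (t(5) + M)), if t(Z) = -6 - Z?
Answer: 29040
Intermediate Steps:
-264*(-229 + (t(5) + M)) = -264*(-229 + ((-6 - 1*5) + 130)) = -264*(-229 + ((-6 - 5) + 130)) = -264*(-229 + (-11 + 130)) = -264*(-229 + 119) = -264*(-110) = 29040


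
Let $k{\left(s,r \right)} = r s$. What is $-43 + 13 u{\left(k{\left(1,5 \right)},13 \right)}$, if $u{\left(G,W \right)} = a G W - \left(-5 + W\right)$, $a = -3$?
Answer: $-2682$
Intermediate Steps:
$u{\left(G,W \right)} = 5 - W - 3 G W$ ($u{\left(G,W \right)} = - 3 G W - \left(-5 + W\right) = 5 - W - 3 G W$)
$-43 + 13 u{\left(k{\left(1,5 \right)},13 \right)} = -43 + 13 \left(5 - 13 - 3 \cdot 5 \cdot 1 \cdot 13\right) = -43 + 13 \left(5 - 13 - 15 \cdot 13\right) = -43 + 13 \left(5 - 13 - 195\right) = -43 + 13 \left(-203\right) = -43 - 2639 = -2682$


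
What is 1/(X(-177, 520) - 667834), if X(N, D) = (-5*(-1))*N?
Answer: -1/668719 ≈ -1.4954e-6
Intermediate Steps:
X(N, D) = 5*N
1/(X(-177, 520) - 667834) = 1/(5*(-177) - 667834) = 1/(-885 - 667834) = 1/(-668719) = -1/668719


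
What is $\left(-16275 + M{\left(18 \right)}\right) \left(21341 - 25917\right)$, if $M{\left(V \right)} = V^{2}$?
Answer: $72991776$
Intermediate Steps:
$\left(-16275 + M{\left(18 \right)}\right) \left(21341 - 25917\right) = \left(-16275 + 18^{2}\right) \left(21341 - 25917\right) = \left(-16275 + 324\right) \left(-4576\right) = \left(-15951\right) \left(-4576\right) = 72991776$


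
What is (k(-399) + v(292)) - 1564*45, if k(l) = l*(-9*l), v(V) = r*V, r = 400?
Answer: -1386389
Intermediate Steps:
v(V) = 400*V
k(l) = -9*l**2
(k(-399) + v(292)) - 1564*45 = (-9*(-399)**2 + 400*292) - 1564*45 = (-9*159201 + 116800) - 70380 = (-1432809 + 116800) - 70380 = -1316009 - 70380 = -1386389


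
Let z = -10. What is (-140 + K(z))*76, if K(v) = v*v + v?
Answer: -3800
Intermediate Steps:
K(v) = v + v² (K(v) = v² + v = v + v²)
(-140 + K(z))*76 = (-140 - 10*(1 - 10))*76 = (-140 - 10*(-9))*76 = (-140 + 90)*76 = -50*76 = -3800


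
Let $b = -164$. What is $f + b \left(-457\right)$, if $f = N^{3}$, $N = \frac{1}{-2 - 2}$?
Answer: $\frac{4796671}{64} \approx 74948.0$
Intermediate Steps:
$N = - \frac{1}{4}$ ($N = \frac{1}{-4} = - \frac{1}{4} \approx -0.25$)
$f = - \frac{1}{64}$ ($f = \left(- \frac{1}{4}\right)^{3} = - \frac{1}{64} \approx -0.015625$)
$f + b \left(-457\right) = - \frac{1}{64} - -74948 = - \frac{1}{64} + 74948 = \frac{4796671}{64}$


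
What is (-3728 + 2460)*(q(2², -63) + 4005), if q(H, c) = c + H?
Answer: -5003528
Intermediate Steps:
q(H, c) = H + c
(-3728 + 2460)*(q(2², -63) + 4005) = (-3728 + 2460)*((2² - 63) + 4005) = -1268*((4 - 63) + 4005) = -1268*(-59 + 4005) = -1268*3946 = -5003528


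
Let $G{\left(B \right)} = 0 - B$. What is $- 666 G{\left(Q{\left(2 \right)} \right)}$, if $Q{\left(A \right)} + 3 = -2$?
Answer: $-3330$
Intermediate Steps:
$Q{\left(A \right)} = -5$ ($Q{\left(A \right)} = -3 - 2 = -5$)
$G{\left(B \right)} = - B$
$- 666 G{\left(Q{\left(2 \right)} \right)} = - 666 \left(\left(-1\right) \left(-5\right)\right) = \left(-666\right) 5 = -3330$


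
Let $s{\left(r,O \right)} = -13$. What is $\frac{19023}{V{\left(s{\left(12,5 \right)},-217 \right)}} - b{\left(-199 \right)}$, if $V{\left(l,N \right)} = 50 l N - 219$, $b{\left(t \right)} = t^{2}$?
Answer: $- \frac{5577029408}{140831} \approx -39601.0$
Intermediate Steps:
$V{\left(l,N \right)} = -219 + 50 N l$ ($V{\left(l,N \right)} = 50 N l - 219 = -219 + 50 N l$)
$\frac{19023}{V{\left(s{\left(12,5 \right)},-217 \right)}} - b{\left(-199 \right)} = \frac{19023}{-219 + 50 \left(-217\right) \left(-13\right)} - \left(-199\right)^{2} = \frac{19023}{-219 + 141050} - 39601 = \frac{19023}{140831} - 39601 = - \frac{5577029408}{140831}$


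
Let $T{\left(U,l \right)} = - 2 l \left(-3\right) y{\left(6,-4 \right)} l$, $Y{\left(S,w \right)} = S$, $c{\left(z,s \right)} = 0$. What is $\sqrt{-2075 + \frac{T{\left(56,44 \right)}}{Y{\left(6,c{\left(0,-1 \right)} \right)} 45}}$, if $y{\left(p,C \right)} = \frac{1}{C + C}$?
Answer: $\frac{i \sqrt{468085}}{15} \approx 45.611 i$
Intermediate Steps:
$y{\left(p,C \right)} = \frac{1}{2 C}$
$T{\left(U,l \right)} = - \frac{3 l^{2}}{4}$ ($T{\left(U,l \right)} = - 2 l \left(-3\right) \frac{1}{2 \left(-4\right)} l = - 2 - 3 l \frac{1}{2} \left(- \frac{1}{4}\right) l = - 2 - 3 l \left(- \frac{1}{8}\right) l = - 2 \frac{3 l}{8} l = - \frac{3 l}{4} l = - \frac{3 l^{2}}{4}$)
$\sqrt{-2075 + \frac{T{\left(56,44 \right)}}{Y{\left(6,c{\left(0,-1 \right)} \right)} 45}} = \sqrt{-2075 + \frac{\left(- \frac{3}{4}\right) 44^{2}}{6 \cdot 45}} = \sqrt{-2075 + \frac{\left(- \frac{3}{4}\right) 1936}{270}} = \sqrt{-2075 - \frac{242}{45}} = \sqrt{- \frac{93617}{45}} = \frac{i \sqrt{468085}}{15}$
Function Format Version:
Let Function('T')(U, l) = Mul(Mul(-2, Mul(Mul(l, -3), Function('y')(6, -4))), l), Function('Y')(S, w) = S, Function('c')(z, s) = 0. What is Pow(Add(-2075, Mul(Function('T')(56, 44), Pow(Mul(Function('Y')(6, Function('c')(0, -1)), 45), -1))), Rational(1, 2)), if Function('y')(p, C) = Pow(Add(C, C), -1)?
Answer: Mul(Rational(1, 15), I, Pow(468085, Rational(1, 2))) ≈ Mul(45.611, I)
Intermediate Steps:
Function('y')(p, C) = Mul(Rational(1, 2), Pow(C, -1)) (Function('y')(p, C) = Pow(Mul(2, C), -1) = Mul(Rational(1, 2), Pow(C, -1)))
Function('T')(U, l) = Mul(Rational(-3, 4), Pow(l, 2)) (Function('T')(U, l) = Mul(Mul(-2, Mul(Mul(l, -3), Mul(Rational(1, 2), Pow(-4, -1)))), l) = Mul(Mul(-2, Mul(Mul(-3, l), Mul(Rational(1, 2), Rational(-1, 4)))), l) = Mul(Mul(-2, Mul(Mul(-3, l), Rational(-1, 8))), l) = Mul(Mul(-2, Mul(Rational(3, 8), l)), l) = Mul(Mul(Rational(-3, 4), l), l) = Mul(Rational(-3, 4), Pow(l, 2)))
Pow(Add(-2075, Mul(Function('T')(56, 44), Pow(Mul(Function('Y')(6, Function('c')(0, -1)), 45), -1))), Rational(1, 2)) = Pow(Add(-2075, Mul(Mul(Rational(-3, 4), Pow(44, 2)), Pow(Mul(6, 45), -1))), Rational(1, 2)) = Pow(Add(-2075, Mul(Mul(Rational(-3, 4), 1936), Pow(270, -1))), Rational(1, 2)) = Pow(Add(-2075, Mul(-1452, Rational(1, 270))), Rational(1, 2)) = Pow(Add(-2075, Rational(-242, 45)), Rational(1, 2)) = Pow(Rational(-93617, 45), Rational(1, 2)) = Mul(Rational(1, 15), I, Pow(468085, Rational(1, 2)))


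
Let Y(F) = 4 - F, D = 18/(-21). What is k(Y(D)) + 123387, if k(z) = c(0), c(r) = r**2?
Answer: 123387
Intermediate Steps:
D = -6/7 (D = 18*(-1/21) = -6/7 ≈ -0.85714)
k(z) = 0 (k(z) = 0**2 = 0)
k(Y(D)) + 123387 = 0 + 123387 = 123387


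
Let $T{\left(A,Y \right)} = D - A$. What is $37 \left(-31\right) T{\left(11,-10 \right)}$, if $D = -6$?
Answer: $19499$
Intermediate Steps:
$T{\left(A,Y \right)} = -6 - A$
$37 \left(-31\right) T{\left(11,-10 \right)} = 37 \left(-31\right) \left(-6 - 11\right) = - 1147 \left(-6 - 11\right) = \left(-1147\right) \left(-17\right) = 19499$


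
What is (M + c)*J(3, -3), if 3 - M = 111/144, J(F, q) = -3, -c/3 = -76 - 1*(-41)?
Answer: -5147/16 ≈ -321.69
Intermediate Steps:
c = 105 (c = -3*(-76 - 1*(-41)) = -3*(-76 + 41) = -3*(-35) = 105)
M = 107/48 (M = 3 - 111/144 = 3 - 1*37/48 = 3 - 37/48 = 107/48 ≈ 2.2292)
(M + c)*J(3, -3) = (107/48 + 105)*(-3) = (5147/48)*(-3) = -5147/16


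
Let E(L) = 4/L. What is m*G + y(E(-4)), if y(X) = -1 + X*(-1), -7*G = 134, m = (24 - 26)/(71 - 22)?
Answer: 268/343 ≈ 0.78134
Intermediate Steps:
m = -2/49 ≈ -0.040816
G = -134/7 (G = -⅐*134 = -134/7 ≈ -19.143)
y(X) = -1 - X
m*G + y(E(-4)) = -2/49*(-134/7) + (-1 - 4/(-4)) = 268/343 + (-1 - 4*(-1)/4) = 268/343 + (-1 - 1*(-1)) = 268/343 + (-1 + 1) = 268/343 + 0 = 268/343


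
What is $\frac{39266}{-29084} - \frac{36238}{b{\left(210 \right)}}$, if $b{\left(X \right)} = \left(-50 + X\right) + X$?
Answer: $- \frac{267118603}{2690270} \approx -99.291$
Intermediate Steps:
$b{\left(X \right)} = -50 + 2 X$
$\frac{39266}{-29084} - \frac{36238}{b{\left(210 \right)}} = \frac{39266}{-29084} - \frac{36238}{-50 + 2 \cdot 210} = 39266 \left(- \frac{1}{29084}\right) - \frac{36238}{-50 + 420} = - \frac{19633}{14542} - \frac{36238}{370} = - \frac{19633}{14542} - \frac{18119}{185} = - \frac{267118603}{2690270}$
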